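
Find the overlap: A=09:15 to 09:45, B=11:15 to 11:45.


0 minutes

Meeting A: 555-585 (in minutes from midnight)
Meeting B: 675-705
Overlap start = max(555, 675) = 675
Overlap end = min(585, 705) = 585
Overlap = max(0, 585 - 675) = 0 min


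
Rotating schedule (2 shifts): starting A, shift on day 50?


Shift B

Shifts: A, B
Start: A (index 0)
Day 50: (0 + 50 - 1) mod 2
= 49 mod 2
= 1
Index 1 → shift B


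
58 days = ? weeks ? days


8 weeks 2 days

Weeks: 58 ÷ 7 = 8 remainder 2


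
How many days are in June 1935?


Month: June (month 6)
June has 30 days

30 days


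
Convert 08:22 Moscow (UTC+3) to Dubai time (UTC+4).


09:22

Time difference = UTC+4 - UTC+3 = +1 hours
New hour = (8 + 1) mod 24
= 9 mod 24 = 9
Minutes unchanged → 09:22


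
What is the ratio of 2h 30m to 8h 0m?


5:16 (0.31)

Duration 1: 150 minutes
Duration 2: 480 minutes
Ratio = 150:480
GCD = 30
Simplified = 5:16
As a decimal: 5/16 ≈ 0.31


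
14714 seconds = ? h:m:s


Hours: 14714 ÷ 3600 = 4 remainder 314
Minutes: 314 ÷ 60 = 5 remainder 14
Seconds: 14

4h 5m 14s


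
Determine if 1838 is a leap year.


No

Rules: divisible by 4 AND (not by 100 OR by 400)
1838 ÷ 4 = 459 remainder 2 → not divisible by 4
Not divisible by 4 → not a leap year


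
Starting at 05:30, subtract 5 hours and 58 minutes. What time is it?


23:32

Start: 330 minutes from midnight
Subtract: 358 minutes
Remaining: 330 - 358 = -28
Negative → add 24×60 = 1412
Hours: 23, Minutes: 32


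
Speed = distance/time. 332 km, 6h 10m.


53.8 km/h

Distance: 332 km
Time: 6h 10m = 370 min = 370/60 = 37/6 hours
Speed = 332 ÷ (37/6) = 332 × 6 / 37 = 1992/37 ≈ 53.8 km/h


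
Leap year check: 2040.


Rules: divisible by 4 AND (not by 100 OR by 400)
2040 ÷ 4 = 510 exactly → divisible by 4
2040 ÷ 100 = 20 remainder 40 → not divisible by 100
Divisible by 4 but not by 100 → leap year

Yes


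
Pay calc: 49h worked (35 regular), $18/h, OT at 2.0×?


$1134.00

Regular: 35h × $18 = $630.00
Overtime: 49 - 35 = 14h
OT pay: 14h × $18 × 2.0 = $504.00
Total = $630.00 + $504.00 = $1134.00


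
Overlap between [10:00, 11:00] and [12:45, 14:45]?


0 minutes

Meeting A: 600-660 (in minutes from midnight)
Meeting B: 765-885
Overlap start = max(600, 765) = 765
Overlap end = min(660, 885) = 660
Overlap = max(0, 660 - 765) = 0 min


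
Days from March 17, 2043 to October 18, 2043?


215 days

From March 17, 2043 to October 18, 2043
Rest of March 2043: 31 - 17 = 14
Full months: April 30, May 31, June 30, July 31, August 31, September 30
Days into October 2043: 18
Total = 14 + 30 + 31 + 30 + 31 + 31 + 30 + 18 = 215 days


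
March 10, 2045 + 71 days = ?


May 20, 2045

Start: March 10, 2045
Add 71 days
March 10 → April 1: 31 - 10 + 1 = 22 days (71 - 22 = 49 left)
April 1 → May 1: 30 - 1 + 1 = 30 days (49 - 30 = 19 left)
May 1 + 19 = May 20, 2045


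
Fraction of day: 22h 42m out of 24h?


Total minutes: 22×60 + 42 = 1362
Day = 24×60 = 1440 minutes
Fraction = 1362/1440 ≈ 0.9458
As a percentage: 1362/1440 × 100 ≈ 94.58%

0.9458 (94.58%)


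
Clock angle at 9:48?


6.0°

Hour hand = 9×30 + 48×0.5 = 294.0°
Minute hand = 48×6 = 288°
Difference = |294.0 - 288| = 6.0°


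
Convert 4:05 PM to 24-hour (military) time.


Input: 4:05 PM
PM: 4 + 12 = 16

16:05


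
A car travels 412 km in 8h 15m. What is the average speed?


Distance: 412 km
Time: 8h 15m = 495 min = 495/60 = 33/4 hours
Speed = 412 ÷ (33/4) = 412 × 4 / 33 = 1648/33 ≈ 49.9 km/h

49.9 km/h


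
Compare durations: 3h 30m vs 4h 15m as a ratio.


Duration 1: 210 minutes
Duration 2: 255 minutes
Ratio = 210:255
GCD = 15
Simplified = 14:17
As a decimal: 14/17 ≈ 0.82

14:17 (0.82)


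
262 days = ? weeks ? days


37 weeks 3 days

Weeks: 262 ÷ 7 = 37 remainder 3


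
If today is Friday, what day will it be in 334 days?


Wednesday

Start: Friday (index 4)
(4 + 334) mod 7
= 338 mod 7
= 2
Index 2 → Wednesday


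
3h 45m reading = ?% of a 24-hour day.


15.6%

Time: 225 minutes
Day: 1440 minutes
Percentage = (225/1440) × 100 ≈ 15.6%


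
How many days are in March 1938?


Month: March (month 3)
March has 31 days

31 days


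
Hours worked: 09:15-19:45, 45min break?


9h 45m (585 minutes)

Total time = (19×60+45) - (9×60+15)
= 1185 - 555 = 630 min
Minus break: 630 - 45 = 585 min
= 9h 45m


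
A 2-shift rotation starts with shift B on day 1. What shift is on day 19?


Shift B

Shifts: A, B
Start: B (index 1)
Day 19: (1 + 19 - 1) mod 2
= 19 mod 2
= 1
Index 1 → shift B


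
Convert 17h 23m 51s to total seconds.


Hours: 17 × 3600 = 61200
Minutes: 23 × 60 = 1380
Seconds: 51
Total = 61200 + 1380 + 51 = 62631

62631 seconds


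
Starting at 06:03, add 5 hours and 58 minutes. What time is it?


Start: 363 minutes from midnight
Add: 358 minutes
Total: 721 minutes
Hours: 721 ÷ 60 = 12 remainder 1

12:01


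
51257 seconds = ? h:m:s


Hours: 51257 ÷ 3600 = 14 remainder 857
Minutes: 857 ÷ 60 = 14 remainder 17
Seconds: 17

14h 14m 17s


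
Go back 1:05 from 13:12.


12:07

Start: 792 minutes from midnight
Subtract: 65 minutes
Remaining: 792 - 65 = 727
Hours: 12, Minutes: 7


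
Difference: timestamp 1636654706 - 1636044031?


610675 seconds (169.6 hours / 7.07 days)

Difference = 1636654706 - 1636044031 = 610675 seconds
In hours: 610675 / 3600 ≈ 169.6
In days: 610675 / 86400 ≈ 7.07


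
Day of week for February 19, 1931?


Zeller's congruence:
q=19, m=14, k=30, j=19
h = (19 + ⌊13×15/5⌋ + 30 + ⌊30/4⌋ + ⌊19/4⌋ - 2×19) mod 7
= (19 + 39 + 30 + 7 + 4 - 38) mod 7
= 61 mod 7 = 5
h=5 → Thursday

Thursday


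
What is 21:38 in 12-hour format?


Hour: 21
21 - 12 = 9 → PM

9:38 PM


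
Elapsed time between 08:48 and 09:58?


End time in minutes: 9×60 + 58 = 598
Start time in minutes: 8×60 + 48 = 528
Difference = 598 - 528 = 70 minutes
= 1 hours 10 minutes

1h 10m


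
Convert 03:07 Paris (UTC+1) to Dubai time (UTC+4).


Time difference = UTC+4 - UTC+1 = +3 hours
New hour = (3 + 3) mod 24
= 6 mod 24 = 6
Minutes unchanged → 06:07

06:07


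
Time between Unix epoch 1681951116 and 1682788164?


Difference = 1682788164 - 1681951116 = 837048 seconds
In hours: 837048 / 3600 ≈ 232.5
In days: 837048 / 86400 ≈ 9.69

837048 seconds (232.5 hours / 9.69 days)


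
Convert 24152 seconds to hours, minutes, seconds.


6h 42m 32s

Hours: 24152 ÷ 3600 = 6 remainder 2552
Minutes: 2552 ÷ 60 = 42 remainder 32
Seconds: 32


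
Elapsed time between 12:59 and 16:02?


3h 3m

End time in minutes: 16×60 + 2 = 962
Start time in minutes: 12×60 + 59 = 779
Difference = 962 - 779 = 183 minutes
= 3 hours 3 minutes


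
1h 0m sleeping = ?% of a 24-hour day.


4.2%

Time: 60 minutes
Day: 1440 minutes
Percentage = (60/1440) × 100 ≈ 4.2%


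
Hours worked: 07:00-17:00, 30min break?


9h 30m (570 minutes)

Total time = (17×60+0) - (7×60+0)
= 1020 - 420 = 600 min
Minus break: 600 - 30 = 570 min
= 9h 30m


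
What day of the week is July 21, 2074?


Zeller's congruence:
q=21, m=7, k=74, j=20
h = (21 + ⌊13×8/5⌋ + 74 + ⌊74/4⌋ + ⌊20/4⌋ - 2×20) mod 7
= (21 + 20 + 74 + 18 + 5 - 40) mod 7
= 98 mod 7 = 0
h=0 → Saturday

Saturday


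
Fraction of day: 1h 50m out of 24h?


Total minutes: 1×60 + 50 = 110
Day = 24×60 = 1440 minutes
Fraction = 110/1440 ≈ 0.0764
As a percentage: 110/1440 × 100 ≈ 7.64%

0.0764 (7.64%)


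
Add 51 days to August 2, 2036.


September 22, 2036

Start: August 2, 2036
Add 51 days
August 2 → September 1: 31 - 2 + 1 = 30 days (51 - 30 = 21 left)
September 1 + 21 = September 22, 2036


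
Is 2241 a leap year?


Rules: divisible by 4 AND (not by 100 OR by 400)
2241 ÷ 4 = 560 remainder 1 → not divisible by 4
Not divisible by 4 → not a leap year

No


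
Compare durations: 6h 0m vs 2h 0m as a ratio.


3:1 (3.00)

Duration 1: 360 minutes
Duration 2: 120 minutes
Ratio = 360:120
GCD = 120
Simplified = 3:1
As a decimal: 3/1 = 3.00


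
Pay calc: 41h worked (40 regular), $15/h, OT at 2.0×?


Regular: 40h × $15 = $600.00
Overtime: 41 - 40 = 1h
OT pay: 1h × $15 × 2.0 = $30.00
Total = $600.00 + $30.00 = $630.00

$630.00


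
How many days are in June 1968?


Month: June (month 6)
June has 30 days

30 days


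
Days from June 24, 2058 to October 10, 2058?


From June 24, 2058 to October 10, 2058
Rest of June 2058: 30 - 24 = 6
Full months: July 31, August 31, September 30
Days into October 2058: 10
Total = 6 + 31 + 31 + 30 + 10 = 108 days

108 days


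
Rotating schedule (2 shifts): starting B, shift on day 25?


Shift B

Shifts: A, B
Start: B (index 1)
Day 25: (1 + 25 - 1) mod 2
= 25 mod 2
= 1
Index 1 → shift B


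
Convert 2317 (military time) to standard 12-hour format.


Hour: 23
23 - 12 = 11 → PM

11:17 PM


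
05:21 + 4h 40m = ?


Start: 321 minutes from midnight
Add: 280 minutes
Total: 601 minutes
Hours: 601 ÷ 60 = 10 remainder 1

10:01


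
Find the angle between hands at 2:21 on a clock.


Hour hand = 2×30 + 21×0.5 = 70.5°
Minute hand = 21×6 = 126°
Difference = |70.5 - 126| = 55.5°

55.5°


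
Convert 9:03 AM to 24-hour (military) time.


Input: 9:03 AM
AM hour stays: 9

09:03


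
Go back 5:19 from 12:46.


07:27

Start: 766 minutes from midnight
Subtract: 319 minutes
Remaining: 766 - 319 = 447
Hours: 7, Minutes: 27


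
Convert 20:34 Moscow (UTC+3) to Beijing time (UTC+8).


Time difference = UTC+8 - UTC+3 = +5 hours
New hour = (20 + 5) mod 24
= 25 mod 24 = 1
Minutes unchanged → 01:34; 25 ≥ 24 → next day

01:34 (next day)


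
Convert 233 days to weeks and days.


Weeks: 233 ÷ 7 = 33 remainder 2

33 weeks 2 days


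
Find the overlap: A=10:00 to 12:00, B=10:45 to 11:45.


60 minutes

Meeting A: 600-720 (in minutes from midnight)
Meeting B: 645-705
Overlap start = max(600, 645) = 645
Overlap end = min(720, 705) = 705
Overlap = max(0, 705 - 645) = 60 min


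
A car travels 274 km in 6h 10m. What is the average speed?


44.4 km/h

Distance: 274 km
Time: 6h 10m = 370 min = 370/60 = 37/6 hours
Speed = 274 ÷ (37/6) = 274 × 6 / 37 = 1644/37 ≈ 44.4 km/h


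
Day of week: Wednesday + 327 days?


Monday

Start: Wednesday (index 2)
(2 + 327) mod 7
= 329 mod 7
= 0
Index 0 → Monday


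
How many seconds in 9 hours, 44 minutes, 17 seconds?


Hours: 9 × 3600 = 32400
Minutes: 44 × 60 = 2640
Seconds: 17
Total = 32400 + 2640 + 17 = 35057

35057 seconds


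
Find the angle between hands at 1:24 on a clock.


102.0°

Hour hand = 1×30 + 24×0.5 = 42.0°
Minute hand = 24×6 = 144°
Difference = |42.0 - 144| = 102.0°


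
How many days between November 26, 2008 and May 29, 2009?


From November 26, 2008 to May 29, 2009
Rest of November 2008: 30 - 26 = 4
Full months: December 31, January 31, February 2009 28, March 31, April 30
Days into May 2009: 29
Total = 4 + 31 + 31 + 28 + 31 + 30 + 29 = 184 days

184 days


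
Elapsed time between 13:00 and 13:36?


End time in minutes: 13×60 + 36 = 816
Start time in minutes: 13×60 + 0 = 780
Difference = 816 - 780 = 36 minutes
= 0 hours 36 minutes

0h 36m


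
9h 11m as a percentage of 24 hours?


0.3826 (38.26%)

Total minutes: 9×60 + 11 = 551
Day = 24×60 = 1440 minutes
Fraction = 551/1440 ≈ 0.3826
As a percentage: 551/1440 × 100 ≈ 38.26%


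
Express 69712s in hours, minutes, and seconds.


19h 21m 52s

Hours: 69712 ÷ 3600 = 19 remainder 1312
Minutes: 1312 ÷ 60 = 21 remainder 52
Seconds: 52


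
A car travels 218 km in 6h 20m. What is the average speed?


Distance: 218 km
Time: 6h 20m = 380 min = 380/60 = 19/3 hours
Speed = 218 ÷ (19/3) = 218 × 3 / 19 = 654/19 ≈ 34.4 km/h

34.4 km/h


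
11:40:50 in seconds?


Hours: 11 × 3600 = 39600
Minutes: 40 × 60 = 2400
Seconds: 50
Total = 39600 + 2400 + 50 = 42050

42050 seconds


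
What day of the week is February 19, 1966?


Zeller's congruence:
q=19, m=14, k=65, j=19
h = (19 + ⌊13×15/5⌋ + 65 + ⌊65/4⌋ + ⌊19/4⌋ - 2×19) mod 7
= (19 + 39 + 65 + 16 + 4 - 38) mod 7
= 105 mod 7 = 0
h=0 → Saturday

Saturday


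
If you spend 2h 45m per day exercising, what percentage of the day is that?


Time: 165 minutes
Day: 1440 minutes
Percentage = (165/1440) × 100 ≈ 11.5%

11.5%


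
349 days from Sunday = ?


Start: Sunday (index 6)
(6 + 349) mod 7
= 355 mod 7
= 5
Index 5 → Saturday

Saturday


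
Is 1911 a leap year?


Rules: divisible by 4 AND (not by 100 OR by 400)
1911 ÷ 4 = 477 remainder 3 → not divisible by 4
Not divisible by 4 → not a leap year

No


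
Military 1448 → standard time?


Hour: 14
14 - 12 = 2 → PM

2:48 PM


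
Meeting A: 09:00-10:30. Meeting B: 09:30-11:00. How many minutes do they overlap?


Meeting A: 540-630 (in minutes from midnight)
Meeting B: 570-660
Overlap start = max(540, 570) = 570
Overlap end = min(630, 660) = 630
Overlap = max(0, 630 - 570) = 60 min

60 minutes


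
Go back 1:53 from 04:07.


02:14

Start: 247 minutes from midnight
Subtract: 113 minutes
Remaining: 247 - 113 = 134
Hours: 2, Minutes: 14


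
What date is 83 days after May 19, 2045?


August 10, 2045

Start: May 19, 2045
Add 83 days
May 19 → June 1: 31 - 19 + 1 = 13 days (83 - 13 = 70 left)
June 1 → July 1: 30 - 1 + 1 = 30 days (70 - 30 = 40 left)
July 1 → August 1: 31 - 1 + 1 = 31 days (40 - 31 = 9 left)
August 1 + 9 = August 10, 2045


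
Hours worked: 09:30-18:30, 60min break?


8h 0m (480 minutes)

Total time = (18×60+30) - (9×60+30)
= 1110 - 570 = 540 min
Minus break: 540 - 60 = 480 min
= 8h 0m


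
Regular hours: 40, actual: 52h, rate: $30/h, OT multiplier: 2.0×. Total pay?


Regular: 40h × $30 = $1200.00
Overtime: 52 - 40 = 12h
OT pay: 12h × $30 × 2.0 = $720.00
Total = $1200.00 + $720.00 = $1920.00

$1920.00


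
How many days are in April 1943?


30 days

Month: April (month 4)
April has 30 days


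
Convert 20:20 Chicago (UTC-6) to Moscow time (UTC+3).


Time difference = UTC+3 - UTC-6 = +9 hours
New hour = (20 + 9) mod 24
= 29 mod 24 = 5
Minutes unchanged → 05:20; 29 ≥ 24 → next day

05:20 (next day)


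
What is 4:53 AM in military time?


04:53

Input: 4:53 AM
AM hour stays: 4


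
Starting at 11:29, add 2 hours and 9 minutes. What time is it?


Start: 689 minutes from midnight
Add: 129 minutes
Total: 818 minutes
Hours: 818 ÷ 60 = 13 remainder 38

13:38


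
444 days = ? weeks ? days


Weeks: 444 ÷ 7 = 63 remainder 3

63 weeks 3 days


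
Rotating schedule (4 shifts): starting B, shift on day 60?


Shifts: A, B, C, D
Start: B (index 1)
Day 60: (1 + 60 - 1) mod 4
= 60 mod 4
= 0
Index 0 → shift A

Shift A


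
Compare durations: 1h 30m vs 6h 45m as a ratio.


Duration 1: 90 minutes
Duration 2: 405 minutes
Ratio = 90:405
GCD = 45
Simplified = 2:9
As a decimal: 2/9 ≈ 0.22

2:9 (0.22)


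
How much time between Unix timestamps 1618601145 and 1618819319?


Difference = 1618819319 - 1618601145 = 218174 seconds
In hours: 218174 / 3600 ≈ 60.6
In days: 218174 / 86400 ≈ 2.53

218174 seconds (60.6 hours / 2.53 days)


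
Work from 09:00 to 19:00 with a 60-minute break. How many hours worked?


9h 0m (540 minutes)

Total time = (19×60+0) - (9×60+0)
= 1140 - 540 = 600 min
Minus break: 600 - 60 = 540 min
= 9h 0m


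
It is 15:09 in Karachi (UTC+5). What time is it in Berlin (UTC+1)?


11:09

Time difference = UTC+1 - UTC+5 = -4 hours
New hour = (15 -4) mod 24
= 11 mod 24 = 11
Minutes unchanged → 11:09


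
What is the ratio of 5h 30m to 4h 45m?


Duration 1: 330 minutes
Duration 2: 285 minutes
Ratio = 330:285
GCD = 15
Simplified = 22:19
As a decimal: 22/19 ≈ 1.16

22:19 (1.16)


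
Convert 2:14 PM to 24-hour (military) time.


14:14

Input: 2:14 PM
PM: 2 + 12 = 14


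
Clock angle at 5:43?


86.5°

Hour hand = 5×30 + 43×0.5 = 171.5°
Minute hand = 43×6 = 258°
Difference = |171.5 - 258| = 86.5°


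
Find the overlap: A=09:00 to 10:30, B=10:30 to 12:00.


Meeting A: 540-630 (in minutes from midnight)
Meeting B: 630-720
Overlap start = max(540, 630) = 630
Overlap end = min(630, 720) = 630
Overlap = max(0, 630 - 630) = 0 min

0 minutes


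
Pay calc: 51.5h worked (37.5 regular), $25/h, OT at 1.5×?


$1462.50

Regular: 37.5h × $25 = $937.50
Overtime: 51.5 - 37.5 = 14.0h
OT pay: 14.0h × $25 × 1.5 = $525.00
Total = $937.50 + $525.00 = $1462.50


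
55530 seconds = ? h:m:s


15h 25m 30s

Hours: 55530 ÷ 3600 = 15 remainder 1530
Minutes: 1530 ÷ 60 = 25 remainder 30
Seconds: 30


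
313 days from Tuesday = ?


Sunday

Start: Tuesday (index 1)
(1 + 313) mod 7
= 314 mod 7
= 6
Index 6 → Sunday


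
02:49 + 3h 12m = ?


Start: 169 minutes from midnight
Add: 192 minutes
Total: 361 minutes
Hours: 361 ÷ 60 = 6 remainder 1

06:01


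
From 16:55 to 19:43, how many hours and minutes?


End time in minutes: 19×60 + 43 = 1183
Start time in minutes: 16×60 + 55 = 1015
Difference = 1183 - 1015 = 168 minutes
= 2 hours 48 minutes

2h 48m


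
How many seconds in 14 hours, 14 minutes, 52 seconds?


51292 seconds

Hours: 14 × 3600 = 50400
Minutes: 14 × 60 = 840
Seconds: 52
Total = 50400 + 840 + 52 = 51292


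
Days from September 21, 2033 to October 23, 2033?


From September 21, 2033 to October 23, 2033
Rest of September 2033: 30 - 21 = 9
Days into October 2033: 23
Total = 9 + 23 = 32 days

32 days


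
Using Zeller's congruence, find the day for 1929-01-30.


Wednesday

Zeller's congruence:
q=30, m=13, k=28, j=19
h = (30 + ⌊13×14/5⌋ + 28 + ⌊28/4⌋ + ⌊19/4⌋ - 2×19) mod 7
= (30 + 36 + 28 + 7 + 4 - 38) mod 7
= 67 mod 7 = 4
h=4 → Wednesday


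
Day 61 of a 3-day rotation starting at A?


Shift A

Shifts: A, B, C
Start: A (index 0)
Day 61: (0 + 61 - 1) mod 3
= 60 mod 3
= 0
Index 0 → shift A


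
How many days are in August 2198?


31 days

Month: August (month 8)
August has 31 days


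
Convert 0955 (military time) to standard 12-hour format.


9:55 AM

Hour: 9
9 < 12 → AM


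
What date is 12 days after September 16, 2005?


Start: September 16, 2005
Add 12 days
September 16 + 12 = September 28, 2005

September 28, 2005


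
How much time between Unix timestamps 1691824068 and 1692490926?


Difference = 1692490926 - 1691824068 = 666858 seconds
In hours: 666858 / 3600 ≈ 185.2
In days: 666858 / 86400 ≈ 7.72

666858 seconds (185.2 hours / 7.72 days)


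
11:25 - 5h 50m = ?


Start: 685 minutes from midnight
Subtract: 350 minutes
Remaining: 685 - 350 = 335
Hours: 5, Minutes: 35

05:35


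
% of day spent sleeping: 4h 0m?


16.7%

Time: 240 minutes
Day: 1440 minutes
Percentage = (240/1440) × 100 ≈ 16.7%


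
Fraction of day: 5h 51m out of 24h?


0.2438 (24.38%)

Total minutes: 5×60 + 51 = 351
Day = 24×60 = 1440 minutes
Fraction = 351/1440 ≈ 0.2438
As a percentage: 351/1440 × 100 ≈ 24.38%


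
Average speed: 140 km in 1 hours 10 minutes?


Distance: 140 km
Time: 1h 10m = 70 min = 70/60 = 7/6 hours
Speed = 140 ÷ (7/6) = 140 × 6 / 7 = 840/7 = 120.0 km/h

120.0 km/h


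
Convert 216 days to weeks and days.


30 weeks 6 days

Weeks: 216 ÷ 7 = 30 remainder 6


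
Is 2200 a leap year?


Rules: divisible by 4 AND (not by 100 OR by 400)
2200 ÷ 4 = 550 exactly → divisible by 4
2200 ÷ 100 = 22 exactly → divisible by 100
2200 ÷ 400 = 5 remainder 200 → not divisible by 400
Divisible by 100 but not by 400 → not a leap year

No


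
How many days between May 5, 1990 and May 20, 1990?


From May 5, 1990 to May 20, 1990
Same month: 20 - 5 = 15 days

15 days


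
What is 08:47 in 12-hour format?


Hour: 8
8 < 12 → AM

8:47 AM


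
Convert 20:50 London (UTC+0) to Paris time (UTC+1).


21:50

Time difference = UTC+1 - UTC+0 = +1 hours
New hour = (20 + 1) mod 24
= 21 mod 24 = 21
Minutes unchanged → 21:50


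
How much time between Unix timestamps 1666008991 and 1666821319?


Difference = 1666821319 - 1666008991 = 812328 seconds
In hours: 812328 / 3600 ≈ 225.6
In days: 812328 / 86400 ≈ 9.40

812328 seconds (225.6 hours / 9.40 days)


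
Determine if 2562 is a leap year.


No

Rules: divisible by 4 AND (not by 100 OR by 400)
2562 ÷ 4 = 640 remainder 2 → not divisible by 4
Not divisible by 4 → not a leap year


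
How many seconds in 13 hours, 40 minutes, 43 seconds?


Hours: 13 × 3600 = 46800
Minutes: 40 × 60 = 2400
Seconds: 43
Total = 46800 + 2400 + 43 = 49243

49243 seconds


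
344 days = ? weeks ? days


49 weeks 1 days

Weeks: 344 ÷ 7 = 49 remainder 1


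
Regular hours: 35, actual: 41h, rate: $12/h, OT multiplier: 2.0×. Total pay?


$564.00

Regular: 35h × $12 = $420.00
Overtime: 41 - 35 = 6h
OT pay: 6h × $12 × 2.0 = $144.00
Total = $420.00 + $144.00 = $564.00


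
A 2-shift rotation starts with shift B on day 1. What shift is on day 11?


Shifts: A, B
Start: B (index 1)
Day 11: (1 + 11 - 1) mod 2
= 11 mod 2
= 1
Index 1 → shift B

Shift B


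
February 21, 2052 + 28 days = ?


Start: February 21, 2052
Add 28 days
February 21 → March 1: 29 - 21 + 1 = 9 days (28 - 9 = 19 left)
March 1 + 19 = March 20, 2052

March 20, 2052


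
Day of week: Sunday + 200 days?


Thursday

Start: Sunday (index 6)
(6 + 200) mod 7
= 206 mod 7
= 3
Index 3 → Thursday


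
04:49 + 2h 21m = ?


Start: 289 minutes from midnight
Add: 141 minutes
Total: 430 minutes
Hours: 430 ÷ 60 = 7 remainder 10

07:10


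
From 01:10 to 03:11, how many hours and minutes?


End time in minutes: 3×60 + 11 = 191
Start time in minutes: 1×60 + 10 = 70
Difference = 191 - 70 = 121 minutes
= 2 hours 1 minutes

2h 1m


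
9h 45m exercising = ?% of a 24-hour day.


Time: 585 minutes
Day: 1440 minutes
Percentage = (585/1440) × 100 ≈ 40.6%

40.6%


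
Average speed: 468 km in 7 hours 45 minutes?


60.4 km/h

Distance: 468 km
Time: 7h 45m = 465 min = 465/60 = 31/4 hours
Speed = 468 ÷ (31/4) = 468 × 4 / 31 = 1872/31 ≈ 60.4 km/h


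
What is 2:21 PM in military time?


Input: 2:21 PM
PM: 2 + 12 = 14

14:21


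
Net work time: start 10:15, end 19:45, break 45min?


Total time = (19×60+45) - (10×60+15)
= 1185 - 615 = 570 min
Minus break: 570 - 45 = 525 min
= 8h 45m

8h 45m (525 minutes)


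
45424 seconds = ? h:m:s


Hours: 45424 ÷ 3600 = 12 remainder 2224
Minutes: 2224 ÷ 60 = 37 remainder 4
Seconds: 4

12h 37m 4s


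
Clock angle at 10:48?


Hour hand = 10×30 + 48×0.5 = 324.0°
Minute hand = 48×6 = 288°
Difference = |324.0 - 288| = 36.0°

36.0°


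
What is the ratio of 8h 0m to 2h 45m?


Duration 1: 480 minutes
Duration 2: 165 minutes
Ratio = 480:165
GCD = 15
Simplified = 32:11
As a decimal: 32/11 ≈ 2.91

32:11 (2.91)


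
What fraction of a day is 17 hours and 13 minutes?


Total minutes: 17×60 + 13 = 1033
Day = 24×60 = 1440 minutes
Fraction = 1033/1440 ≈ 0.7174
As a percentage: 1033/1440 × 100 ≈ 71.74%

0.7174 (71.74%)


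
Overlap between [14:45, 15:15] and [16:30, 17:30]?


Meeting A: 885-915 (in minutes from midnight)
Meeting B: 990-1050
Overlap start = max(885, 990) = 990
Overlap end = min(915, 1050) = 915
Overlap = max(0, 915 - 990) = 0 min

0 minutes


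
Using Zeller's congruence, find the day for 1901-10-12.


Zeller's congruence:
q=12, m=10, k=1, j=19
h = (12 + ⌊13×11/5⌋ + 1 + ⌊1/4⌋ + ⌊19/4⌋ - 2×19) mod 7
= (12 + 28 + 1 + 0 + 4 - 38) mod 7
= 7 mod 7 = 0
h=0 → Saturday

Saturday


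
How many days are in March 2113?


Month: March (month 3)
March has 31 days

31 days


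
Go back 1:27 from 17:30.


16:03

Start: 1050 minutes from midnight
Subtract: 87 minutes
Remaining: 1050 - 87 = 963
Hours: 16, Minutes: 3


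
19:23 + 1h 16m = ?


20:39

Start: 1163 minutes from midnight
Add: 76 minutes
Total: 1239 minutes
Hours: 1239 ÷ 60 = 20 remainder 39


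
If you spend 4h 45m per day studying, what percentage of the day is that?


Time: 285 minutes
Day: 1440 minutes
Percentage = (285/1440) × 100 ≈ 19.8%

19.8%


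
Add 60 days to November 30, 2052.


January 29, 2053

Start: November 30, 2052
Add 60 days
November 30 → December 1: 30 - 30 + 1 = 1 days (60 - 1 = 59 left)
December 1 → January 1: 31 - 1 + 1 = 31 days (59 - 31 = 28 left)
January 1 + 28 = January 29, 2053


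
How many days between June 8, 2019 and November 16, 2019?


From June 8, 2019 to November 16, 2019
Rest of June 2019: 30 - 8 = 22
Full months: July 31, August 31, September 30, October 31
Days into November 2019: 16
Total = 22 + 31 + 31 + 30 + 31 + 16 = 161 days

161 days


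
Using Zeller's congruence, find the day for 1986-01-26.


Sunday

Zeller's congruence:
q=26, m=13, k=85, j=19
h = (26 + ⌊13×14/5⌋ + 85 + ⌊85/4⌋ + ⌊19/4⌋ - 2×19) mod 7
= (26 + 36 + 85 + 21 + 4 - 38) mod 7
= 134 mod 7 = 1
h=1 → Sunday


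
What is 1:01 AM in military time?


01:01

Input: 1:01 AM
AM hour stays: 1


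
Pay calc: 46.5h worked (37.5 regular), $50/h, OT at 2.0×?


$2775.00

Regular: 37.5h × $50 = $1875.00
Overtime: 46.5 - 37.5 = 9.0h
OT pay: 9.0h × $50 × 2.0 = $900.00
Total = $1875.00 + $900.00 = $2775.00


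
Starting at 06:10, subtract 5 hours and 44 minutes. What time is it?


00:26

Start: 370 minutes from midnight
Subtract: 344 minutes
Remaining: 370 - 344 = 26
Hours: 0, Minutes: 26


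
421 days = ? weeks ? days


60 weeks 1 days

Weeks: 421 ÷ 7 = 60 remainder 1


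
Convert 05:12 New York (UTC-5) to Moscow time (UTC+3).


Time difference = UTC+3 - UTC-5 = +8 hours
New hour = (5 + 8) mod 24
= 13 mod 24 = 13
Minutes unchanged → 13:12

13:12


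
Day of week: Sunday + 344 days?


Start: Sunday (index 6)
(6 + 344) mod 7
= 350 mod 7
= 0
Index 0 → Monday

Monday


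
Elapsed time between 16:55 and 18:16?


1h 21m

End time in minutes: 18×60 + 16 = 1096
Start time in minutes: 16×60 + 55 = 1015
Difference = 1096 - 1015 = 81 minutes
= 1 hours 21 minutes


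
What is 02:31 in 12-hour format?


Hour: 2
2 < 12 → AM

2:31 AM


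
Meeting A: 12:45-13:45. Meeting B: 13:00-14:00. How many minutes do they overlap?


Meeting A: 765-825 (in minutes from midnight)
Meeting B: 780-840
Overlap start = max(765, 780) = 780
Overlap end = min(825, 840) = 825
Overlap = max(0, 825 - 780) = 45 min

45 minutes


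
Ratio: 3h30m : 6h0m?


Duration 1: 210 minutes
Duration 2: 360 minutes
Ratio = 210:360
GCD = 30
Simplified = 7:12
As a decimal: 7/12 ≈ 0.58

7:12 (0.58)


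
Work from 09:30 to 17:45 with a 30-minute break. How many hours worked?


Total time = (17×60+45) - (9×60+30)
= 1065 - 570 = 495 min
Minus break: 495 - 30 = 465 min
= 7h 45m

7h 45m (465 minutes)


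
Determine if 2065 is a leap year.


Rules: divisible by 4 AND (not by 100 OR by 400)
2065 ÷ 4 = 516 remainder 1 → not divisible by 4
Not divisible by 4 → not a leap year

No


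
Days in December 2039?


Month: December (month 12)
December has 31 days

31 days


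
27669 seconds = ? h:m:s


7h 41m 9s

Hours: 27669 ÷ 3600 = 7 remainder 2469
Minutes: 2469 ÷ 60 = 41 remainder 9
Seconds: 9


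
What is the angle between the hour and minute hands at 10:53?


Hour hand = 10×30 + 53×0.5 = 326.5°
Minute hand = 53×6 = 318°
Difference = |326.5 - 318| = 8.5°

8.5°


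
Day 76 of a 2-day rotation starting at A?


Shifts: A, B
Start: A (index 0)
Day 76: (0 + 76 - 1) mod 2
= 75 mod 2
= 1
Index 1 → shift B

Shift B


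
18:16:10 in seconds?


65770 seconds

Hours: 18 × 3600 = 64800
Minutes: 16 × 60 = 960
Seconds: 10
Total = 64800 + 960 + 10 = 65770


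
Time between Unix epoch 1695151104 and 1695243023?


Difference = 1695243023 - 1695151104 = 91919 seconds
In hours: 91919 / 3600 ≈ 25.5
In days: 91919 / 86400 ≈ 1.06

91919 seconds (25.5 hours / 1.06 days)


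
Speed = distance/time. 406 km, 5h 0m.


81.2 km/h

Distance: 406 km
Time: 5 hours
Speed = 406 / 5 = 81.2 km/h


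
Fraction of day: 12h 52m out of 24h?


Total minutes: 12×60 + 52 = 772
Day = 24×60 = 1440 minutes
Fraction = 772/1440 ≈ 0.5361
As a percentage: 772/1440 × 100 ≈ 53.61%

0.5361 (53.61%)


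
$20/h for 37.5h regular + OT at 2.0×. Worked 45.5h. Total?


$1070.00

Regular: 37.5h × $20 = $750.00
Overtime: 45.5 - 37.5 = 8.0h
OT pay: 8.0h × $20 × 2.0 = $320.00
Total = $750.00 + $320.00 = $1070.00


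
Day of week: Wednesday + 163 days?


Start: Wednesday (index 2)
(2 + 163) mod 7
= 165 mod 7
= 4
Index 4 → Friday

Friday


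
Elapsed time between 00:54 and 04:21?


End time in minutes: 4×60 + 21 = 261
Start time in minutes: 0×60 + 54 = 54
Difference = 261 - 54 = 207 minutes
= 3 hours 27 minutes

3h 27m


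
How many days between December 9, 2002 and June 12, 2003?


From December 9, 2002 to June 12, 2003
Rest of December 2002: 31 - 9 = 22
Full months: January 31, February 2003 28, March 31, April 30, May 31
Days into June 2003: 12
Total = 22 + 31 + 28 + 31 + 30 + 31 + 12 = 185 days

185 days


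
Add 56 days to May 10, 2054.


Start: May 10, 2054
Add 56 days
May 10 → June 1: 31 - 10 + 1 = 22 days (56 - 22 = 34 left)
June 1 → July 1: 30 - 1 + 1 = 30 days (34 - 30 = 4 left)
July 1 + 4 = July 5, 2054

July 5, 2054


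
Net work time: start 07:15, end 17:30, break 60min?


9h 15m (555 minutes)

Total time = (17×60+30) - (7×60+15)
= 1050 - 435 = 615 min
Minus break: 615 - 60 = 555 min
= 9h 15m


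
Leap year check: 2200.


Rules: divisible by 4 AND (not by 100 OR by 400)
2200 ÷ 4 = 550 exactly → divisible by 4
2200 ÷ 100 = 22 exactly → divisible by 100
2200 ÷ 400 = 5 remainder 200 → not divisible by 400
Divisible by 100 but not by 400 → not a leap year

No


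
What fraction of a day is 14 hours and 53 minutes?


Total minutes: 14×60 + 53 = 893
Day = 24×60 = 1440 minutes
Fraction = 893/1440 ≈ 0.6201
As a percentage: 893/1440 × 100 ≈ 62.01%

0.6201 (62.01%)


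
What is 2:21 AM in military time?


Input: 2:21 AM
AM hour stays: 2

02:21


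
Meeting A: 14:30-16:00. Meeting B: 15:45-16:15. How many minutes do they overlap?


Meeting A: 870-960 (in minutes from midnight)
Meeting B: 945-975
Overlap start = max(870, 945) = 945
Overlap end = min(960, 975) = 960
Overlap = max(0, 960 - 945) = 15 min

15 minutes


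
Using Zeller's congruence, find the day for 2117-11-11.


Zeller's congruence:
q=11, m=11, k=17, j=21
h = (11 + ⌊13×12/5⌋ + 17 + ⌊17/4⌋ + ⌊21/4⌋ - 2×21) mod 7
= (11 + 31 + 17 + 4 + 5 - 42) mod 7
= 26 mod 7 = 5
h=5 → Thursday

Thursday


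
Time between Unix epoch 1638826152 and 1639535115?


708963 seconds (196.9 hours / 8.21 days)

Difference = 1639535115 - 1638826152 = 708963 seconds
In hours: 708963 / 3600 ≈ 196.9
In days: 708963 / 86400 ≈ 8.21


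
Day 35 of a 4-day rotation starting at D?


Shifts: A, B, C, D
Start: D (index 3)
Day 35: (3 + 35 - 1) mod 4
= 37 mod 4
= 1
Index 1 → shift B

Shift B


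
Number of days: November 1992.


Month: November (month 11)
November has 30 days

30 days


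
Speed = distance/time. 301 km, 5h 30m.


Distance: 301 km
Time: 5h 30m = 330 min = 330/60 = 11/2 hours
Speed = 301 ÷ (11/2) = 301 × 2 / 11 = 602/11 ≈ 54.7 km/h

54.7 km/h


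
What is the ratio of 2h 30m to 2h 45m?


Duration 1: 150 minutes
Duration 2: 165 minutes
Ratio = 150:165
GCD = 15
Simplified = 10:11
As a decimal: 10/11 ≈ 0.91

10:11 (0.91)


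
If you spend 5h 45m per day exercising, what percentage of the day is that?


Time: 345 minutes
Day: 1440 minutes
Percentage = (345/1440) × 100 ≈ 24.0%

24.0%


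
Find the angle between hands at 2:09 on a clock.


10.5°

Hour hand = 2×30 + 9×0.5 = 64.5°
Minute hand = 9×6 = 54°
Difference = |64.5 - 54| = 10.5°


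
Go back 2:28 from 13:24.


10:56

Start: 804 minutes from midnight
Subtract: 148 minutes
Remaining: 804 - 148 = 656
Hours: 10, Minutes: 56


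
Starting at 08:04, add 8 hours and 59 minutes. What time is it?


17:03

Start: 484 minutes from midnight
Add: 539 minutes
Total: 1023 minutes
Hours: 1023 ÷ 60 = 17 remainder 3


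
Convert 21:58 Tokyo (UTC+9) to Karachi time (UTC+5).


Time difference = UTC+5 - UTC+9 = -4 hours
New hour = (21 -4) mod 24
= 17 mod 24 = 17
Minutes unchanged → 17:58

17:58


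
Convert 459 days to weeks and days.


65 weeks 4 days

Weeks: 459 ÷ 7 = 65 remainder 4


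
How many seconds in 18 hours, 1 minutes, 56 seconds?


64916 seconds

Hours: 18 × 3600 = 64800
Minutes: 1 × 60 = 60
Seconds: 56
Total = 64800 + 60 + 56 = 64916


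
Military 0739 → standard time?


Hour: 7
7 < 12 → AM

7:39 AM


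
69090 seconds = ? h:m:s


Hours: 69090 ÷ 3600 = 19 remainder 690
Minutes: 690 ÷ 60 = 11 remainder 30
Seconds: 30

19h 11m 30s


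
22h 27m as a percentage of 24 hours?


0.9354 (93.54%)

Total minutes: 22×60 + 27 = 1347
Day = 24×60 = 1440 minutes
Fraction = 1347/1440 ≈ 0.9354
As a percentage: 1347/1440 × 100 ≈ 93.54%


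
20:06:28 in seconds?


Hours: 20 × 3600 = 72000
Minutes: 6 × 60 = 360
Seconds: 28
Total = 72000 + 360 + 28 = 72388

72388 seconds


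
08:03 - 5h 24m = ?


Start: 483 minutes from midnight
Subtract: 324 minutes
Remaining: 483 - 324 = 159
Hours: 2, Minutes: 39

02:39


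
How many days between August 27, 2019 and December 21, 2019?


116 days

From August 27, 2019 to December 21, 2019
Rest of August 2019: 31 - 27 = 4
Full months: September 30, October 31, November 30
Days into December 2019: 21
Total = 4 + 30 + 31 + 30 + 21 = 116 days


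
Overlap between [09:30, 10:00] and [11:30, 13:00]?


0 minutes

Meeting A: 570-600 (in minutes from midnight)
Meeting B: 690-780
Overlap start = max(570, 690) = 690
Overlap end = min(600, 780) = 600
Overlap = max(0, 600 - 690) = 0 min


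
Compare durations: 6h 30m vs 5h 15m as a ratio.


26:21 (1.24)

Duration 1: 390 minutes
Duration 2: 315 minutes
Ratio = 390:315
GCD = 15
Simplified = 26:21
As a decimal: 26/21 ≈ 1.24


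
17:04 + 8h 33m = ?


Start: 1024 minutes from midnight
Add: 513 minutes
Total: 1537 minutes
Hours: 1537 ÷ 60 = 25 remainder 37
25 ≥ 24 → 25 - 24 = 1 (next day)

01:37 (next day)


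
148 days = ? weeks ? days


21 weeks 1 days

Weeks: 148 ÷ 7 = 21 remainder 1


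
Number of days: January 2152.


Month: January (month 1)
January has 31 days

31 days


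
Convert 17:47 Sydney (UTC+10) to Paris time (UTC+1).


08:47

Time difference = UTC+1 - UTC+10 = -9 hours
New hour = (17 -9) mod 24
= 8 mod 24 = 8
Minutes unchanged → 08:47


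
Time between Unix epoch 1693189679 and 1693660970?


Difference = 1693660970 - 1693189679 = 471291 seconds
In hours: 471291 / 3600 ≈ 130.9
In days: 471291 / 86400 ≈ 5.45

471291 seconds (130.9 hours / 5.45 days)


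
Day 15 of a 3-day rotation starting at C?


Shifts: A, B, C
Start: C (index 2)
Day 15: (2 + 15 - 1) mod 3
= 16 mod 3
= 1
Index 1 → shift B

Shift B


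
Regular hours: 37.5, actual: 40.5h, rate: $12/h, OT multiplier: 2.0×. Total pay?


$522.00

Regular: 37.5h × $12 = $450.00
Overtime: 40.5 - 37.5 = 3.0h
OT pay: 3.0h × $12 × 2.0 = $72.00
Total = $450.00 + $72.00 = $522.00


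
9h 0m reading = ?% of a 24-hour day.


37.5%

Time: 540 minutes
Day: 1440 minutes
Percentage = (540/1440) × 100 = 37.5%


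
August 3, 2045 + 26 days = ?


August 29, 2045

Start: August 3, 2045
Add 26 days
August 3 + 26 = August 29, 2045


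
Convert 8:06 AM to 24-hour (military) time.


08:06

Input: 8:06 AM
AM hour stays: 8


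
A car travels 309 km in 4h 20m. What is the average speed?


Distance: 309 km
Time: 4h 20m = 260 min = 260/60 = 13/3 hours
Speed = 309 ÷ (13/3) = 309 × 3 / 13 = 927/13 ≈ 71.3 km/h

71.3 km/h


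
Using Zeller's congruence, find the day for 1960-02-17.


Wednesday

Zeller's congruence:
q=17, m=14, k=59, j=19
h = (17 + ⌊13×15/5⌋ + 59 + ⌊59/4⌋ + ⌊19/4⌋ - 2×19) mod 7
= (17 + 39 + 59 + 14 + 4 - 38) mod 7
= 95 mod 7 = 4
h=4 → Wednesday


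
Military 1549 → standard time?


Hour: 15
15 - 12 = 3 → PM

3:49 PM


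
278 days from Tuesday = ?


Start: Tuesday (index 1)
(1 + 278) mod 7
= 279 mod 7
= 6
Index 6 → Sunday

Sunday


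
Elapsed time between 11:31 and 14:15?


2h 44m

End time in minutes: 14×60 + 15 = 855
Start time in minutes: 11×60 + 31 = 691
Difference = 855 - 691 = 164 minutes
= 2 hours 44 minutes


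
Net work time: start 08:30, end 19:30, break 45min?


Total time = (19×60+30) - (8×60+30)
= 1170 - 510 = 660 min
Minus break: 660 - 45 = 615 min
= 10h 15m

10h 15m (615 minutes)


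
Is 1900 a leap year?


Rules: divisible by 4 AND (not by 100 OR by 400)
1900 ÷ 4 = 475 exactly → divisible by 4
1900 ÷ 100 = 19 exactly → divisible by 100
1900 ÷ 400 = 4 remainder 300 → not divisible by 400
Divisible by 100 but not by 400 → not a leap year

No


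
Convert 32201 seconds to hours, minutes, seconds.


8h 56m 41s

Hours: 32201 ÷ 3600 = 8 remainder 3401
Minutes: 3401 ÷ 60 = 56 remainder 41
Seconds: 41


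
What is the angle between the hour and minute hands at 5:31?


20.5°

Hour hand = 5×30 + 31×0.5 = 165.5°
Minute hand = 31×6 = 186°
Difference = |165.5 - 186| = 20.5°


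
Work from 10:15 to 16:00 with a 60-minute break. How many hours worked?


Total time = (16×60+0) - (10×60+15)
= 960 - 615 = 345 min
Minus break: 345 - 60 = 285 min
= 4h 45m

4h 45m (285 minutes)


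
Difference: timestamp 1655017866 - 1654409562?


Difference = 1655017866 - 1654409562 = 608304 seconds
In hours: 608304 / 3600 ≈ 169.0
In days: 608304 / 86400 ≈ 7.04

608304 seconds (169.0 hours / 7.04 days)


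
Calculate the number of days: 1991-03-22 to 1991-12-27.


280 days

From March 22, 1991 to December 27, 1991
Rest of March 1991: 31 - 22 = 9
Full months: April 30, May 31, June 30, July 31, August 31, September 30, October 31, November 30
Days into December 1991: 27
Total = 9 + 30 + 31 + 30 + 31 + 31 + 30 + 31 + 30 + 27 = 280 days


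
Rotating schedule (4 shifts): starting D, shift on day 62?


Shift A

Shifts: A, B, C, D
Start: D (index 3)
Day 62: (3 + 62 - 1) mod 4
= 64 mod 4
= 0
Index 0 → shift A


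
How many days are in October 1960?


31 days

Month: October (month 10)
October has 31 days


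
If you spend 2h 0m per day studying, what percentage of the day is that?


8.3%

Time: 120 minutes
Day: 1440 minutes
Percentage = (120/1440) × 100 ≈ 8.3%


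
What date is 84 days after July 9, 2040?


Start: July 9, 2040
Add 84 days
July 9 → August 1: 31 - 9 + 1 = 23 days (84 - 23 = 61 left)
August 1 → September 1: 31 - 1 + 1 = 31 days (61 - 31 = 30 left)
September 1 → October 1: 30 - 1 + 1 = 30 days (30 - 30 = 0 left)
Land exactly on October 1, 2040

October 1, 2040


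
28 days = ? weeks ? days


4 weeks 0 days

Weeks: 28 ÷ 7 = 4 remainder 0


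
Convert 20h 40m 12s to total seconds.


Hours: 20 × 3600 = 72000
Minutes: 40 × 60 = 2400
Seconds: 12
Total = 72000 + 2400 + 12 = 74412

74412 seconds


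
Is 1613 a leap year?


No

Rules: divisible by 4 AND (not by 100 OR by 400)
1613 ÷ 4 = 403 remainder 1 → not divisible by 4
Not divisible by 4 → not a leap year


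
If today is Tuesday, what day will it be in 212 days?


Start: Tuesday (index 1)
(1 + 212) mod 7
= 213 mod 7
= 3
Index 3 → Thursday

Thursday


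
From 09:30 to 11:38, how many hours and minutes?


End time in minutes: 11×60 + 38 = 698
Start time in minutes: 9×60 + 30 = 570
Difference = 698 - 570 = 128 minutes
= 2 hours 8 minutes

2h 8m
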